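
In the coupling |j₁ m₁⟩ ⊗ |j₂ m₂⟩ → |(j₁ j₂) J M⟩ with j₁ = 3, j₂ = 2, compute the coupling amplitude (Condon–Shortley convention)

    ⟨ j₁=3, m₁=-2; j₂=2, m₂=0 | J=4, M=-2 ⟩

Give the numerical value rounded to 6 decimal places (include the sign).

√[9·1!5!3!/10! · 1!5!2!2!2!6!] = √(8640/7)
  +(−1)^0/∏(0,1,5,2,0,1)! = 1/240  (running 1/240)
  +(−1)^1/∏(1,0,4,1,1,2)! = -1/48  (running -1/60)
⟨..|..⟩ = √(8640/7)·(-1/60) = -0.585540

−√(12/35) = -0.585540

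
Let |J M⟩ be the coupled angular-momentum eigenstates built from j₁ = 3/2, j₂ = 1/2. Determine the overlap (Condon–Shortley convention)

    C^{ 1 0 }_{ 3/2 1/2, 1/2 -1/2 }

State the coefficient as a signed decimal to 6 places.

+√(1/2) ≈ +0.707107

√[3·1!2!0!/4! · 2!1!0!1!1!1!] = √(1/2)
  +(−1)^0/∏(0,1,1,0,1,0)! = 1  (running 1)
⟨..|..⟩ = √(1/2)·(1) = +0.707107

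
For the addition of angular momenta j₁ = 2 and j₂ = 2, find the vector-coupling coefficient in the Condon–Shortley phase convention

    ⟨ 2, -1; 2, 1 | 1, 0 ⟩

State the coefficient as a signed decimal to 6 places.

+√(1/10) = +0.316228

j₁+j₂−J=3  J+j₁−j₂=1  J−j₁+j₂=1  j₁+j₂+J+1=6
(j₁±m₁, j₂±m₂, J±M) = (1,3,3,1,1,1)
P² = 9/10
sum k=2..3:
  [2] +1/2 = 1/2
  [3] −1/6 = -1/6
S = 1/3
C² = P²·S² = 1/10 ; C = +0.316228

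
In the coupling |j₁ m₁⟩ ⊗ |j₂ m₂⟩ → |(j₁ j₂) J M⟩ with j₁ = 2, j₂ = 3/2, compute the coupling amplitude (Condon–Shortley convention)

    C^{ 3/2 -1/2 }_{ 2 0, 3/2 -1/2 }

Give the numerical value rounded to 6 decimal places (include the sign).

√[4·2!2!1!/6! · 2!2!1!2!1!2!] = √(16/45)
  +(−1)^0/∏(0,2,2,1,0,0)! = 1/4  (running 1/4)
  +(−1)^1/∏(1,1,1,0,1,1)! = -1  (running -3/4)
⟨..|..⟩ = √(16/45)·(-3/4) = -0.447214

-0.447214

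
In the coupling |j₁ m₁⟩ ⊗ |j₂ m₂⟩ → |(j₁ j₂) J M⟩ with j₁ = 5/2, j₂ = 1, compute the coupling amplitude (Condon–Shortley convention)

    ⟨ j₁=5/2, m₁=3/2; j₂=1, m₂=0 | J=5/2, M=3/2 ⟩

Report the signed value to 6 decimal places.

j₁+j₂−J=1  J+j₁−j₂=4  J−j₁+j₂=1  j₁+j₂+J+1=7
(j₁±m₁, j₂±m₂, J±M) = (4,1,1,1,4,1)
P² = 576/35
sum k=0..1:
  [0] +1/6 = 1/6
  [1] −1/24 = -1/24
S = 1/8
C² = P²·S² = 9/35 ; C = +0.507093

+√(9/35) = +0.507093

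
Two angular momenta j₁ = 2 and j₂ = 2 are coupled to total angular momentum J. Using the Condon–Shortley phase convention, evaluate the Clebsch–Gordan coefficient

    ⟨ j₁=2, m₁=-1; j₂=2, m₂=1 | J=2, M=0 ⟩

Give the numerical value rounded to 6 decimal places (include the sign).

j₁+j₂−J=2  J+j₁−j₂=2  J−j₁+j₂=2  j₁+j₂+J+1=7
(j₁±m₁, j₂±m₂, J±M) = (1,3,3,1,2,2)
P² = 8/7
sum k=1..2:
  [1] −1/4 = -1/4
  [2] +1/2 = 1/2
S = 1/4
C² = P²·S² = 1/14 ; C = +0.267261

+√(1/14) ≈ +0.267261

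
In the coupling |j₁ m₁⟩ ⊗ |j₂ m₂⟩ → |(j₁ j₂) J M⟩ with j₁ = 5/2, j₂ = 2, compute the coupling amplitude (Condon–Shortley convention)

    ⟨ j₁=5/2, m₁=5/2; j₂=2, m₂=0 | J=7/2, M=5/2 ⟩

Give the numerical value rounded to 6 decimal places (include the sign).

√[8·1!4!3!/9! · 5!0!2!2!6!1!] = √(7680/7)
  +(−1)^0/∏(0,1,0,2,4,1)! = 1/48  (running 1/48)
⟨..|..⟩ = √(7680/7)·(1/48) = +0.690066

+√(10/21) ≈ +0.690066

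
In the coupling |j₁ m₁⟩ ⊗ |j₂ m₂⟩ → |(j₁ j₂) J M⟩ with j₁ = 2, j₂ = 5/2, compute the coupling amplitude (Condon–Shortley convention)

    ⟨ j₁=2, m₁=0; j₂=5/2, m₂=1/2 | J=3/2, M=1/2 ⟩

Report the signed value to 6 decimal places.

triangle: 3!*1!*2!/7! = 12/5040
(j±m)!: 2!*2!*3!*2!*2!*1! = 96
prefactor² = (2J+1)*Δ*N² = 32/35
  k=1: −1/(1!*2!*1!*2!*0!*0!) = -1/4
  k=2: +1/(2!*1!*0!*1!*1!*1!) = 1/2
Σ = 1/4  ⇒  CG² = 32/35*1/4² = 2/35
CG = +√(2/35) = +0.239046

+0.239046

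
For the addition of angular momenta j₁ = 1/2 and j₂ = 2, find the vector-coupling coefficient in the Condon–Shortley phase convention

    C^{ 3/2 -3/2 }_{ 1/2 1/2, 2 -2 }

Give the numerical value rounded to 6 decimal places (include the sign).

+0.894427

√[4·1!0!3!/5! · 1!0!0!4!0!3!] = √(144/5)
  +(−1)^0/∏(0,1,0,0,0,3)! = 1/6  (running 1/6)
⟨..|..⟩ = √(144/5)·(1/6) = +0.894427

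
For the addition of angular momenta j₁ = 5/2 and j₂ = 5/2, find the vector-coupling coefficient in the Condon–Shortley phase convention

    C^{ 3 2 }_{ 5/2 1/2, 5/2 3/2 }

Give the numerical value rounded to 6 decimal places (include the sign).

-0.288675  (= −√(1/12))

√[7·2!3!3!/9! · 3!2!4!1!5!1!] = √(48)
  +(−1)^1/∏(1,1,1,3,2,0)! = -1/12  (running -1/12)
  +(−1)^2/∏(2,0,0,2,3,1)! = 1/24  (running -1/24)
⟨..|..⟩ = √(48)·(-1/24) = -0.288675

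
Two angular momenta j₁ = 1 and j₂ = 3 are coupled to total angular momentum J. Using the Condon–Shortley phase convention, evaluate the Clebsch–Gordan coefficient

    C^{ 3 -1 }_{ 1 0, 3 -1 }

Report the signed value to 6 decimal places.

+√(1/12) ≈ +0.288675

triangle: 1!×1!×5!/8! = 120/40320
(j±m)!: 1!×1!×2!×4!×2!×4! = 2304
prefactor² = (2J+1)×Δ×N² = 48
  k=0: +1/(0!×1!×1!×2!×0!×3!) = 1/12
  k=1: −1/(1!×0!×0!×1!×1!×4!) = -1/24
Σ = 1/24  ⇒  CG² = 48×1/24² = 1/12
CG = +√(1/12) = +0.288675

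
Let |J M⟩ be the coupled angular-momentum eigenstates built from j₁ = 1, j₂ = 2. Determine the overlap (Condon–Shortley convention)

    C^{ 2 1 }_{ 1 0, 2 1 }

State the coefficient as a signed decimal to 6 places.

-0.408248

triangle: 1!*1!*3!/6! = 6/720
(j±m)!: 1!*1!*3!*1!*3!*1! = 36
prefactor² = (2J+1)*Δ*N² = 3/2
  k=0: +1/(0!*1!*1!*3!*0!*0!) = 1/6
  k=1: −1/(1!*0!*0!*2!*1!*1!) = -1/2
Σ = -1/3  ⇒  CG² = 3/2*(-1/3)² = 1/6
CG = −√(1/6) = -0.408248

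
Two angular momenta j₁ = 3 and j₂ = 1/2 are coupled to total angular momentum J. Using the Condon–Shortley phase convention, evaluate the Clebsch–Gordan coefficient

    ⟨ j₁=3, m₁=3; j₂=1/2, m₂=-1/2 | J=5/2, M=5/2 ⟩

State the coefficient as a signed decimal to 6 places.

√[6·1!5!0!/7! · 6!0!0!1!5!0!] = √(86400/7)
  +(−1)^0/∏(0,1,0,0,5,0)! = 1/120  (running 1/120)
⟨..|..⟩ = √(86400/7)·(1/120) = +0.925820

+0.925820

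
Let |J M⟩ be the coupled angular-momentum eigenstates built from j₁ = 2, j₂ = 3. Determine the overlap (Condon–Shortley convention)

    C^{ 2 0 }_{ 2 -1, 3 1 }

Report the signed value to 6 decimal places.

+√(1/7) ≈ +0.377964

√[5·3!1!3!/8! · 1!3!4!2!2!2!] = √(36/7)
  +(−1)^2/∏(2,1,1,2,0,1)! = 1/4  (running 1/4)
  +(−1)^3/∏(3,0,0,1,1,2)! = -1/12  (running 1/6)
⟨..|..⟩ = √(36/7)·(1/6) = +0.377964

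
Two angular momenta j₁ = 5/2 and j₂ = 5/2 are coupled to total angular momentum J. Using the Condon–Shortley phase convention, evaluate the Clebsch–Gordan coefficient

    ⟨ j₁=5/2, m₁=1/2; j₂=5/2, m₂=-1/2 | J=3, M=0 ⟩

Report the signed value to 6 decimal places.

triangle: 2!·3!·3!/9! = 72/362880
(j±m)!: 3!·2!·2!·3!·3!·3! = 5184
prefactor² = (2J+1)·Δ·N² = 36/5
  k=0: +1/(0!·2!·2!·2!·1!·1!) = 1/8
  k=1: −1/(1!·1!·1!·1!·2!·2!) = -1/4
  k=2: +1/(2!·0!·0!·0!·3!·3!) = 1/72
Σ = -1/9  ⇒  CG² = 36/5·(-1/9)² = 4/45
CG = −√(4/45) = -0.298142

-0.298142  (= −√(4/45))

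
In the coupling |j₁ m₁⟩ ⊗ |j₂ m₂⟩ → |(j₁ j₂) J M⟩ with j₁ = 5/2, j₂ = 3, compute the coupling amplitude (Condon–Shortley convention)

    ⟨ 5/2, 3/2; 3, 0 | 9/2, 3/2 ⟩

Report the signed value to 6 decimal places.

√[10·1!4!5!/11! · 4!1!3!3!6!3!] = √(207360/77)
  +(−1)^0/∏(0,1,1,3,3,2)! = 1/72  (running 1/72)
  +(−1)^1/∏(1,0,0,2,4,3)! = -1/288  (running 1/96)
⟨..|..⟩ = √(207360/77)·(1/96) = +0.540562

+0.540562  (= +√(45/154))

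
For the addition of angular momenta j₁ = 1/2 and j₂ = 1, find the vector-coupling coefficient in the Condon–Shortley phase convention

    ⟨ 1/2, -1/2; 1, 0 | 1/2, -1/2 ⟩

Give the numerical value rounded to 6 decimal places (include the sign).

−√(1/3) ≈ -0.577350

triangle: 1!×0!×1!/3! = 1/6
(j±m)!: 0!×1!×1!×1!×0!×1! = 1
prefactor² = (2J+1)×Δ×N² = 1/3
  k=1: −1/(1!×0!×0!×0!×0!×1!) = -1
Σ = -1  ⇒  CG² = 1/3×(-1)² = 1/3
CG = −√(1/3) = -0.577350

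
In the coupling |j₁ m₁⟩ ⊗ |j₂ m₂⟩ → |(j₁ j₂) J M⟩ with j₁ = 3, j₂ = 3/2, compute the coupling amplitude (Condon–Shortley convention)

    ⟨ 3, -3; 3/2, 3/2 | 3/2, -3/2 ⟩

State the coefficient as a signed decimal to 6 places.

-0.755929

√[4·3!3!0!/7! · 0!6!3!0!0!3!] = √(5184/7)
  +(−1)^3/∏(3,0,3,0,0,0)! = -1/36  (running -1/36)
⟨..|..⟩ = √(5184/7)·(-1/36) = -0.755929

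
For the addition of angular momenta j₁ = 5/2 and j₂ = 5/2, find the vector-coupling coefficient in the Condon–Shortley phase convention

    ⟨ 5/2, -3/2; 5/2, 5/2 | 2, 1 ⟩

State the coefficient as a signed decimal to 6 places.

-0.597614  (= −√(5/14))

√[5·3!2!2!/8! · 1!4!5!0!3!1!] = √(360/7)
  +(−1)^3/∏(3,0,1,2,1,0)! = -1/12  (running -1/12)
⟨..|..⟩ = √(360/7)·(-1/12) = -0.597614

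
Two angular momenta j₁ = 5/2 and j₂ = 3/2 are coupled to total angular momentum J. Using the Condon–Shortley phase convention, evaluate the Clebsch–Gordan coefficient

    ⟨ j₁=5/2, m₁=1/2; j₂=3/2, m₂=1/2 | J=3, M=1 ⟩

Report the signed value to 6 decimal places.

−√(1/60) ≈ -0.129099

√[7·1!4!2!/8! · 3!2!2!1!4!2!] = √(48/5)
  +(−1)^0/∏(0,1,2,2,2,0)! = 1/8  (running 1/8)
  +(−1)^1/∏(1,0,1,1,3,1)! = -1/6  (running -1/24)
⟨..|..⟩ = √(48/5)·(-1/24) = -0.129099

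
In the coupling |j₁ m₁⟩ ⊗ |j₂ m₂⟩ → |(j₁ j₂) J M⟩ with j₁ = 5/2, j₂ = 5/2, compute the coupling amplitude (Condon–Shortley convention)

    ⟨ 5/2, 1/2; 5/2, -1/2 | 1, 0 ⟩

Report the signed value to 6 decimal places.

j₁+j₂−J=4  J+j₁−j₂=1  J−j₁+j₂=1  j₁+j₂+J+1=7
(j₁±m₁, j₂±m₂, J±M) = (3,2,2,3,1,1)
P² = 72/35
sum k=1..2:
  [1] −1/6 = -1/6
  [2] +1/4 = 1/4
S = 1/12
C² = P²·S² = 1/70 ; C = +0.119523

+0.119523  (= +√(1/70))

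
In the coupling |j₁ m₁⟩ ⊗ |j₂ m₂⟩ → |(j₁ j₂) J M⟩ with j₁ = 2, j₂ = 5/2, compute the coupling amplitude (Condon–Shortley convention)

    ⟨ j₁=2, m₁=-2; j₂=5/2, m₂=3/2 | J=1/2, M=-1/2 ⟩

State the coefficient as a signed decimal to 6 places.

triangle: 4!×0!×1!/6! = 24/720
(j±m)!: 0!×4!×4!×1!×0!×1! = 576
prefactor² = (2J+1)×Δ×N² = 192/5
  k=4: +1/(4!×0!×0!×0!×0!×1!) = 1/24
Σ = 1/24  ⇒  CG² = 192/5×1/24² = 1/15
CG = +√(1/15) = +0.258199

+0.258199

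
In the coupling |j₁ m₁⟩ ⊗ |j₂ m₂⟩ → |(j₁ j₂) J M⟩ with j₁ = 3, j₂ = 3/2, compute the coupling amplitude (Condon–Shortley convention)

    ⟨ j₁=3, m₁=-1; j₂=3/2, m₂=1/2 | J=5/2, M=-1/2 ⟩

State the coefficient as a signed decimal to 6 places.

j₁+j₂−J=2  J+j₁−j₂=4  J−j₁+j₂=1  j₁+j₂+J+1=8
(j₁±m₁, j₂±m₂, J±M) = (2,4,2,1,2,3)
P² = 288/35
sum k=1..2:
  [1] −1/6 = -1/6
  [2] +1/8 = 1/8
S = -1/24
C² = P²·S² = 1/70 ; C = -0.119523

−√(1/70) ≈ -0.119523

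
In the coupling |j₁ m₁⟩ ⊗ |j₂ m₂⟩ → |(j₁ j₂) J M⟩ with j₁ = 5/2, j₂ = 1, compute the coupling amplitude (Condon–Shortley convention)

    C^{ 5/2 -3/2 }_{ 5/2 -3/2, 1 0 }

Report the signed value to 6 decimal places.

−√(9/35) = -0.507093

triangle: 1!×4!×1!/7! = 24/5040
(j±m)!: 1!×4!×1!×1!×1!×4! = 576
prefactor² = (2J+1)×Δ×N² = 576/35
  k=0: +1/(0!×1!×4!×1!×0!×0!) = 1/24
  k=1: −1/(1!×0!×3!×0!×1!×1!) = -1/6
Σ = -1/8  ⇒  CG² = 576/35×(-1/8)² = 9/35
CG = −√(9/35) = -0.507093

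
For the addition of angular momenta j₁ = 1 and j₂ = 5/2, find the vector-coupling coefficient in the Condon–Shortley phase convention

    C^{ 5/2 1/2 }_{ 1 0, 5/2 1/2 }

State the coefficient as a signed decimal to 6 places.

j₁+j₂−J=1  J+j₁−j₂=1  J−j₁+j₂=4  j₁+j₂+J+1=7
(j₁±m₁, j₂±m₂, J±M) = (1,1,3,2,3,2)
P² = 144/35
sum k=0..1:
  [0] +1/6 = 1/6
  [1] −1/4 = -1/4
S = -1/12
C² = P²·S² = 1/35 ; C = -0.169031

-0.169031  (= −√(1/35))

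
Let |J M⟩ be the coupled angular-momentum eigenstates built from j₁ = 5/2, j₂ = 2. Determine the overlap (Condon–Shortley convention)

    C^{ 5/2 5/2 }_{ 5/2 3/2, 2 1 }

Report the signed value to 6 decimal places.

−√(3/7) ≈ -0.654654

triangle: 2!*3!*2!/8! = 24/40320
(j±m)!: 4!*1!*3!*1!*5!*0! = 17280
prefactor² = (2J+1)*Δ*N² = 432/7
  k=1: −1/(1!*1!*0!*2!*3!*0!) = -1/12
Σ = -1/12  ⇒  CG² = 432/7*(-1/12)² = 3/7
CG = −√(3/7) = -0.654654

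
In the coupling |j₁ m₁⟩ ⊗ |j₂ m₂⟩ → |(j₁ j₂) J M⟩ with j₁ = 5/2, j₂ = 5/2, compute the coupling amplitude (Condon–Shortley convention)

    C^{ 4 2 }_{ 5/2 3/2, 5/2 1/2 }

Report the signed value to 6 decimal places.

j₁+j₂−J=1  J+j₁−j₂=4  J−j₁+j₂=4  j₁+j₂+J+1=10
(j₁±m₁, j₂±m₂, J±M) = (4,1,3,2,6,2)
P² = 20736/35
sum k=0..1:
  [0] +1/36 = 1/36
  [1] −1/96 = -1/96
S = 5/288
C² = P²·S² = 5/28 ; C = +0.422577

+0.422577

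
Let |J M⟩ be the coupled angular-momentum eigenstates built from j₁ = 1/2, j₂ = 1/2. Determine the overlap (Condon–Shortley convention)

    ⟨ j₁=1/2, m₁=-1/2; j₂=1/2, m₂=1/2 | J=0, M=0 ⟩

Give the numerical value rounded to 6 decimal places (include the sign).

-0.707107  (= −√(1/2))

j₁+j₂−J=1  J+j₁−j₂=0  J−j₁+j₂=0  j₁+j₂+J+1=2
(j₁±m₁, j₂±m₂, J±M) = (0,1,1,0,0,0)
P² = 1/2
sum k=1..1:
  [1] −1/1 = -1
S = -1
C² = P²·S² = 1/2 ; C = -0.707107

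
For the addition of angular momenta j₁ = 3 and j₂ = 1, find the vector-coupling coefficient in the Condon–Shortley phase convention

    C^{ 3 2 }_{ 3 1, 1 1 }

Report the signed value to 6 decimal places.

−√(5/12) = -0.645497

triangle: 1!*5!*1!/8! = 120/40320
(j±m)!: 4!*2!*2!*0!*5!*1! = 11520
prefactor² = (2J+1)*Δ*N² = 240
  k=1: −1/(1!*0!*1!*1!*4!*0!) = -1/24
Σ = -1/24  ⇒  CG² = 240*(-1/24)² = 5/12
CG = −√(5/12) = -0.645497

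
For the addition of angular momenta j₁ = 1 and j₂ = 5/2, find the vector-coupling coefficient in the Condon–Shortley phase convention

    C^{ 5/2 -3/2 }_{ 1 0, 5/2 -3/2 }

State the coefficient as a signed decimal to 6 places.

triangle: 1!*1!*4!/7! = 24/5040
(j±m)!: 1!*1!*1!*4!*1!*4! = 576
prefactor² = (2J+1)*Δ*N² = 576/35
  k=0: +1/(0!*1!*1!*1!*0!*3!) = 1/6
  k=1: −1/(1!*0!*0!*0!*1!*4!) = -1/24
Σ = 1/8  ⇒  CG² = 576/35*1/8² = 9/35
CG = +√(9/35) = +0.507093

+0.507093  (= +√(9/35))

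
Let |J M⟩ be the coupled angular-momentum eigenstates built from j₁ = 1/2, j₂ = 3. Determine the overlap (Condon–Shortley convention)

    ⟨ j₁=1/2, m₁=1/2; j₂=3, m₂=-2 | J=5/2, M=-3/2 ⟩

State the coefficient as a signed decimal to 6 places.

triangle: 1!·0!·5!/7! = 120/5040
(j±m)!: 1!·0!·1!·5!·1!·4! = 2880
prefactor² = (2J+1)·Δ·N² = 2880/7
  k=0: +1/(0!·1!·0!·1!·0!·4!) = 1/24
Σ = 1/24  ⇒  CG² = 2880/7·1/24² = 5/7
CG = +√(5/7) = +0.845154

+√(5/7) ≈ +0.845154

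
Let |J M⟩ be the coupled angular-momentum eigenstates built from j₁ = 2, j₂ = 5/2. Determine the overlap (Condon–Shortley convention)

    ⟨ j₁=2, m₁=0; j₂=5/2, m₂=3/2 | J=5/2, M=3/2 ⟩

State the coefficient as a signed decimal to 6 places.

j₁+j₂−J=2  J+j₁−j₂=2  J−j₁+j₂=3  j₁+j₂+J+1=8
(j₁±m₁, j₂±m₂, J±M) = (2,2,4,1,4,1)
P² = 288/35
sum k=1..2:
  [1] −1/6 = -1/6
  [2] +1/8 = 1/8
S = -1/24
C² = P²·S² = 1/70 ; C = -0.119523

−√(1/70) = -0.119523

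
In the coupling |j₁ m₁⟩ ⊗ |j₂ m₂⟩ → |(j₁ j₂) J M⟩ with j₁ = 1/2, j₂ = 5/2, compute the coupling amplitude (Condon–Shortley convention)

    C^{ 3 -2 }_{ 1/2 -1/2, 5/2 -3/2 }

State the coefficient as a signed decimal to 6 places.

+0.912871  (= +√(5/6))

√[7·0!1!5!/7! · 0!1!1!4!1!5!] = √(480)
  +(−1)^0/∏(0,0,1,1,0,4)! = 1/24  (running 1/24)
⟨..|..⟩ = √(480)·(1/24) = +0.912871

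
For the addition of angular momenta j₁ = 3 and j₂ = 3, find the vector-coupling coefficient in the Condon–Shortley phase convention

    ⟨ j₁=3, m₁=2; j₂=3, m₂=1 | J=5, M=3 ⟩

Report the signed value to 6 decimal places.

j₁+j₂−J=1  J+j₁−j₂=5  J−j₁+j₂=5  j₁+j₂+J+1=12
(j₁±m₁, j₂±m₂, J±M) = (5,1,4,2,8,2)
P² = 153600
sum k=0..1:
  [0] +1/576 = 1/576
  [1] −1/1440 = -1/1440
S = 1/960
C² = P²·S² = 1/6 ; C = +0.408248

+0.408248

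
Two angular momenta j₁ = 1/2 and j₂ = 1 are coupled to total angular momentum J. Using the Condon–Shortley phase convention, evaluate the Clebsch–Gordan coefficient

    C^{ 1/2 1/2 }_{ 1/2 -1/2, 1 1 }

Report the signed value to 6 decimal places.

−√(2/3) = -0.816497

√[2·1!0!1!/3! · 0!1!2!0!1!0!] = √(2/3)
  +(−1)^1/∏(1,0,0,1,0,0)! = -1  (running -1)
⟨..|..⟩ = √(2/3)·(-1) = -0.816497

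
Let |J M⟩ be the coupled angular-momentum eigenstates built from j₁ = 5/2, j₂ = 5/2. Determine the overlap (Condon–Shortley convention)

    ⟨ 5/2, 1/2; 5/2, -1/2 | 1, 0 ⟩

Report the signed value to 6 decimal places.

triangle: 4!·1!·1!/7! = 24/5040
(j±m)!: 3!·2!·2!·3!·1!·1! = 144
prefactor² = (2J+1)·Δ·N² = 72/35
  k=1: −1/(1!·3!·1!·1!·0!·0!) = -1/6
  k=2: +1/(2!·2!·0!·0!·1!·1!) = 1/4
Σ = 1/12  ⇒  CG² = 72/35·1/12² = 1/70
CG = +√(1/70) = +0.119523

+0.119523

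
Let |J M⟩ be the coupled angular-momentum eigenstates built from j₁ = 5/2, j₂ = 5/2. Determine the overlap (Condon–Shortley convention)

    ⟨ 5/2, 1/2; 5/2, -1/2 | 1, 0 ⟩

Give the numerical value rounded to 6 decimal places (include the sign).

√[3·4!1!1!/7! · 3!2!2!3!1!1!] = √(72/35)
  +(−1)^1/∏(1,3,1,1,0,0)! = -1/6  (running -1/6)
  +(−1)^2/∏(2,2,0,0,1,1)! = 1/4  (running 1/12)
⟨..|..⟩ = √(72/35)·(1/12) = +0.119523

+0.119523  (= +√(1/70))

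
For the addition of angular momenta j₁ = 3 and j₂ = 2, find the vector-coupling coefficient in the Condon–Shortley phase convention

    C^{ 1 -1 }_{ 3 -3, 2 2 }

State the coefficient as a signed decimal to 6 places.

√[3·4!2!0!/7! · 0!6!4!0!0!2!] = √(6912/7)
  +(−1)^4/∏(4,0,2,0,0,0)! = 1/48  (running 1/48)
⟨..|..⟩ = √(6912/7)·(1/48) = +0.654654

+0.654654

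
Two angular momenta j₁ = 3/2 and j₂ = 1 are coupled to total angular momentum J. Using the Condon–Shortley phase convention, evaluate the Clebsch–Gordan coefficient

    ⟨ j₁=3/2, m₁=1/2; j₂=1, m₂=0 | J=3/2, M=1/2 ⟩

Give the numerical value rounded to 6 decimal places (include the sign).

+0.258199  (= +√(1/15))

triangle: 1!·2!·1!/5! = 2/120
(j±m)!: 2!·1!·1!·1!·2!·1! = 4
prefactor² = (2J+1)·Δ·N² = 4/15
  k=0: +1/(0!·1!·1!·1!·1!·0!) = 1
  k=1: −1/(1!·0!·0!·0!·2!·1!) = -1/2
Σ = 1/2  ⇒  CG² = 4/15·1/2² = 1/15
CG = +√(1/15) = +0.258199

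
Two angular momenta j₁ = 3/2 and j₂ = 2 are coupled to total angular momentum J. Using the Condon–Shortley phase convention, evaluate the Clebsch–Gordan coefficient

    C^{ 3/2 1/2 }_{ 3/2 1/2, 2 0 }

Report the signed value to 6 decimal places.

√[4·2!1!2!/6! · 2!1!2!2!2!1!] = √(16/45)
  +(−1)^0/∏(0,2,1,2,0,0)! = 1/4  (running 1/4)
  +(−1)^1/∏(1,1,0,1,1,1)! = -1  (running -3/4)
⟨..|..⟩ = √(16/45)·(-3/4) = -0.447214

-0.447214  (= −√(1/5))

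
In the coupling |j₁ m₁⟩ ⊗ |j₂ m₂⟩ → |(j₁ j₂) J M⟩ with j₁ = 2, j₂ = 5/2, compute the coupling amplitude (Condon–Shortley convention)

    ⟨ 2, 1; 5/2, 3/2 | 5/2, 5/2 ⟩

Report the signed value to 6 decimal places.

√[6·2!2!3!/8! · 3!1!4!1!5!0!] = √(432/7)
  +(−1)^1/∏(1,1,0,3,2,0)! = -1/12  (running -1/12)
⟨..|..⟩ = √(432/7)·(-1/12) = -0.654654

-0.654654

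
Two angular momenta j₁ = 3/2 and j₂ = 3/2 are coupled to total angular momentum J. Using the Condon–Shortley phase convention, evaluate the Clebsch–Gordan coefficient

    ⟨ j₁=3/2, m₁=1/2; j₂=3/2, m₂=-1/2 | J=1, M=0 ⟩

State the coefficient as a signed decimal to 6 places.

-0.223607  (= −√(1/20))

j₁+j₂−J=2  J+j₁−j₂=1  J−j₁+j₂=1  j₁+j₂+J+1=5
(j₁±m₁, j₂±m₂, J±M) = (2,1,1,2,1,1)
P² = 1/5
sum k=0..1:
  [0] +1/2 = 1/2
  [1] −1/1 = -1
S = -1/2
C² = P²·S² = 1/20 ; C = -0.223607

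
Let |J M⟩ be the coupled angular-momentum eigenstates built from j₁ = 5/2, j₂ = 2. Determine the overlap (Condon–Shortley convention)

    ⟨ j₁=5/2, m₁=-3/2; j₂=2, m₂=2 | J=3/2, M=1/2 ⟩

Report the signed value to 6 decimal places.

-0.552052

j₁+j₂−J=3  J+j₁−j₂=2  J−j₁+j₂=1  j₁+j₂+J+1=7
(j₁±m₁, j₂±m₂, J±M) = (1,4,4,0,2,1)
P² = 384/35
sum k=3..3:
  [3] −1/6 = -1/6
S = -1/6
C² = P²·S² = 32/105 ; C = -0.552052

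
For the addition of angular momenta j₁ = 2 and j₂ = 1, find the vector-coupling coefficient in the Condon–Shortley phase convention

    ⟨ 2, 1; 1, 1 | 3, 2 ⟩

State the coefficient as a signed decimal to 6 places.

√[7·0!4!2!/7! · 3!1!2!0!5!1!] = √(96)
  +(−1)^0/∏(0,0,1,2,3,0)! = 1/12  (running 1/12)
⟨..|..⟩ = √(96)·(1/12) = +0.816497

+√(2/3) = +0.816497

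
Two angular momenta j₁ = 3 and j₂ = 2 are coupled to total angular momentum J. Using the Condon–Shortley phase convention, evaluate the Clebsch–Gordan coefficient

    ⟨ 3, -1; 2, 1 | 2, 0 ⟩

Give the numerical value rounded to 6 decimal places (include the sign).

+0.377964  (= +√(1/7))

triangle: 3!*3!*1!/8! = 36/40320
(j±m)!: 2!*4!*3!*1!*2!*2! = 1152
prefactor² = (2J+1)*Δ*N² = 36/7
  k=2: +1/(2!*1!*2!*1!*1!*0!) = 1/4
  k=3: −1/(3!*0!*1!*0!*2!*1!) = -1/12
Σ = 1/6  ⇒  CG² = 36/7*1/6² = 1/7
CG = +√(1/7) = +0.377964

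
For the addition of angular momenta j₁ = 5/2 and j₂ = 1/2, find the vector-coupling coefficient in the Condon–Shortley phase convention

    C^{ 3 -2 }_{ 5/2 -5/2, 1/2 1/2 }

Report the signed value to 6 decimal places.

triangle: 0!·5!·1!/7! = 120/5040
(j±m)!: 0!·5!·1!·0!·1!·5! = 14400
prefactor² = (2J+1)·Δ·N² = 2400
  k=0: +1/(0!·0!·5!·1!·0!·0!) = 1/120
Σ = 1/120  ⇒  CG² = 2400·1/120² = 1/6
CG = +√(1/6) = +0.408248

+0.408248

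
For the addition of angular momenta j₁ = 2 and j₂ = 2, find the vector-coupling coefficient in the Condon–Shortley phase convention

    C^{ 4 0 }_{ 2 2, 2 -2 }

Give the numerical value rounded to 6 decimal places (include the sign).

+√(1/70) ≈ +0.119523

j₁+j₂−J=0  J+j₁−j₂=4  J−j₁+j₂=4  j₁+j₂+J+1=9
(j₁±m₁, j₂±m₂, J±M) = (4,0,0,4,4,4)
P² = 165888/35
sum k=0..0:
  [0] +1/576 = 1/576
S = 1/576
C² = P²·S² = 1/70 ; C = +0.119523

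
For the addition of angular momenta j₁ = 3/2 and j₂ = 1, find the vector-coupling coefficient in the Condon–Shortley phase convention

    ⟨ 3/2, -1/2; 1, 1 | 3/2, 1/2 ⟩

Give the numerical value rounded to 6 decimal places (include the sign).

−√(8/15) ≈ -0.730297

triangle: 1!*2!*1!/5! = 2/120
(j±m)!: 1!*2!*2!*0!*2!*1! = 8
prefactor² = (2J+1)*Δ*N² = 8/15
  k=1: −1/(1!*0!*1!*1!*1!*0!) = -1
Σ = -1  ⇒  CG² = 8/15*(-1)² = 8/15
CG = −√(8/15) = -0.730297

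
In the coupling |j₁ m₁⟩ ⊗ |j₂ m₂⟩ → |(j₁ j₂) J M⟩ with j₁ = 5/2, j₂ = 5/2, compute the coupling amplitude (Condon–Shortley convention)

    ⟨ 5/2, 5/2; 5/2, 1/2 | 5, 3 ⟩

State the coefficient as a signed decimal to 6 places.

√[11·0!5!5!/11! · 5!0!3!2!8!2!] = √(460800)
  +(−1)^0/∏(0,0,0,3,5,2)! = 1/1440  (running 1/1440)
⟨..|..⟩ = √(460800)·(1/1440) = +0.471405

+0.471405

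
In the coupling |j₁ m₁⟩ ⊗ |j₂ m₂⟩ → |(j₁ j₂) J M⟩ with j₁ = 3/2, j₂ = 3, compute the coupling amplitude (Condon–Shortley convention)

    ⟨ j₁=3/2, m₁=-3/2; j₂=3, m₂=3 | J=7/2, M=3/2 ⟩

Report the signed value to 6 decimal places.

triangle: 1!·2!·5!/9! = 240/362880
(j±m)!: 0!·3!·6!·0!·5!·2! = 1036800
prefactor² = (2J+1)·Δ·N² = 38400/7
  k=1: −1/(1!·0!·2!·5!·0!·0!) = -1/240
Σ = -1/240  ⇒  CG² = 38400/7·(-1/240)² = 2/21
CG = −√(2/21) = -0.308607

−√(2/21) ≈ -0.308607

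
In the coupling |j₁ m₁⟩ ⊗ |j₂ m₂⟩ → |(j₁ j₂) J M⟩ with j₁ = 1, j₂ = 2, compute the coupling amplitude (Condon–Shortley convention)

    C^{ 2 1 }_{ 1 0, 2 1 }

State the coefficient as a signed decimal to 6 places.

−√(1/6) = -0.408248

√[5·1!1!3!/6! · 1!1!3!1!3!1!] = √(3/2)
  +(−1)^0/∏(0,1,1,3,0,0)! = 1/6  (running 1/6)
  +(−1)^1/∏(1,0,0,2,1,1)! = -1/2  (running -1/3)
⟨..|..⟩ = √(3/2)·(-1/3) = -0.408248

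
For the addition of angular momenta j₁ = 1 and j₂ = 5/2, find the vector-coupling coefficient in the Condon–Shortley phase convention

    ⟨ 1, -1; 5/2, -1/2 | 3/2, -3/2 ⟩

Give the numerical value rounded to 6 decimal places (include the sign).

j₁+j₂−J=2  J+j₁−j₂=0  J−j₁+j₂=3  j₁+j₂+J+1=6
(j₁±m₁, j₂±m₂, J±M) = (0,2,2,3,0,3)
P² = 48/5
sum k=2..2:
  [2] +1/12 = 1/12
S = 1/12
C² = P²·S² = 1/15 ; C = +0.258199

+√(1/15) = +0.258199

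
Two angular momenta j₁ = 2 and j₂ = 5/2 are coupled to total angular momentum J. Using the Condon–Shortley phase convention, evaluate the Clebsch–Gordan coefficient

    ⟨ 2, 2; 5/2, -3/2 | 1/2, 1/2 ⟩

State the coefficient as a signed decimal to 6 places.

+√(1/15) ≈ +0.258199

triangle: 4!×0!×1!/6! = 24/720
(j±m)!: 4!×0!×1!×4!×1!×0! = 576
prefactor² = (2J+1)×Δ×N² = 192/5
  k=0: +1/(0!×4!×0!×1!×0!×0!) = 1/24
Σ = 1/24  ⇒  CG² = 192/5×1/24² = 1/15
CG = +√(1/15) = +0.258199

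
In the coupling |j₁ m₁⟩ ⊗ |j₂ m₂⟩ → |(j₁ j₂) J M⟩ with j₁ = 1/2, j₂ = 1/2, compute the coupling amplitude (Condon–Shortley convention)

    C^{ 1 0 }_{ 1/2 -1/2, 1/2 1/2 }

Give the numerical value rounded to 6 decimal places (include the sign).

√[3·0!1!1!/3! · 0!1!1!0!1!1!] = √(1/2)
  +(−1)^0/∏(0,0,1,1,0,0)! = 1  (running 1)
⟨..|..⟩ = √(1/2)·(1) = +0.707107

+√(1/2) ≈ +0.707107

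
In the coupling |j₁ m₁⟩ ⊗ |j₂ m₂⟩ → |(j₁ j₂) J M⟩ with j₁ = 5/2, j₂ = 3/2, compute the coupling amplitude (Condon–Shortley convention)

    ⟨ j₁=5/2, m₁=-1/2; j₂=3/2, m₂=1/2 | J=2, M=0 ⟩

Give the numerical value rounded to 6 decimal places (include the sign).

√[5·2!3!1!/7! · 2!3!2!1!2!2!] = √(8/7)
  +(−1)^1/∏(1,1,2,1,1,0)! = -1/2  (running -1/2)
  +(−1)^2/∏(2,0,1,0,2,1)! = 1/4  (running -1/4)
⟨..|..⟩ = √(8/7)·(-1/4) = -0.267261

−√(1/14) = -0.267261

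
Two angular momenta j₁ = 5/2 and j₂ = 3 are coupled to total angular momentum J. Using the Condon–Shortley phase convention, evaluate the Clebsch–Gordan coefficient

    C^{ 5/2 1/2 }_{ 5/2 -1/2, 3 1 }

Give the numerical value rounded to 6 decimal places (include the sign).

+√(8/35) = +0.478091

√[6·3!2!3!/9! · 2!3!4!2!3!2!] = √(288/35)
  +(−1)^1/∏(1,2,2,3,0,0)! = -1/24  (running -1/24)
  +(−1)^2/∏(2,1,1,2,1,1)! = 1/4  (running 5/24)
  +(−1)^3/∏(3,0,0,1,2,2)! = -1/24  (running 1/6)
⟨..|..⟩ = √(288/35)·(1/6) = +0.478091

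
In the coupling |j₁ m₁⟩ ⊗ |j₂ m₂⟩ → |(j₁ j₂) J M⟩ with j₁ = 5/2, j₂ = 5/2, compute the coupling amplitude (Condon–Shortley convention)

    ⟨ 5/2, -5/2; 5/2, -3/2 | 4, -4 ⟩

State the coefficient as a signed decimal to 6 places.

j₁+j₂−J=1  J+j₁−j₂=4  J−j₁+j₂=4  j₁+j₂+J+1=10
(j₁±m₁, j₂±m₂, J±M) = (0,5,1,4,0,8)
P² = 165888
sum k=1..1:
  [1] −1/576 = -1/576
S = -1/576
C² = P²·S² = 1/2 ; C = -0.707107

−√(1/2) ≈ -0.707107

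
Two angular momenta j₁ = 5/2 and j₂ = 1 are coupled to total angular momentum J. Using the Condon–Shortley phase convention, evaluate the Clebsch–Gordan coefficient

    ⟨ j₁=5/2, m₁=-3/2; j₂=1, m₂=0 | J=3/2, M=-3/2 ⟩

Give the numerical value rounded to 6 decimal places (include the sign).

j₁+j₂−J=2  J+j₁−j₂=3  J−j₁+j₂=0  j₁+j₂+J+1=6
(j₁±m₁, j₂±m₂, J±M) = (1,4,1,1,0,3)
P² = 48/5
sum k=1..1:
  [1] −1/6 = -1/6
S = -1/6
C² = P²·S² = 4/15 ; C = -0.516398

−√(4/15) ≈ -0.516398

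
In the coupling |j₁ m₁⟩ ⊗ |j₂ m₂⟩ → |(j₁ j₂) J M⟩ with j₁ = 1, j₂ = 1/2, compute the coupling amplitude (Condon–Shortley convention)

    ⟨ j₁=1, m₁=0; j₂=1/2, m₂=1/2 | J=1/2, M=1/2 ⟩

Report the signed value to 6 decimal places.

j₁+j₂−J=1  J+j₁−j₂=1  J−j₁+j₂=0  j₁+j₂+J+1=3
(j₁±m₁, j₂±m₂, J±M) = (1,1,1,0,1,0)
P² = 1/3
sum k=1..1:
  [1] −1/1 = -1
S = -1
C² = P²·S² = 1/3 ; C = -0.577350

−√(1/3) ≈ -0.577350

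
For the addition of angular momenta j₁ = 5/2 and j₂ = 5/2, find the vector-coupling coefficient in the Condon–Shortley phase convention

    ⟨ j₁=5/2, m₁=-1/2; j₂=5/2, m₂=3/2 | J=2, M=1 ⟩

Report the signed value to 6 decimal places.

+0.377964

√[5·3!2!2!/8! · 2!3!4!1!3!1!] = √(36/7)
  +(−1)^2/∏(2,1,1,2,1,0)! = 1/4  (running 1/4)
  +(−1)^3/∏(3,0,0,1,2,1)! = -1/12  (running 1/6)
⟨..|..⟩ = √(36/7)·(1/6) = +0.377964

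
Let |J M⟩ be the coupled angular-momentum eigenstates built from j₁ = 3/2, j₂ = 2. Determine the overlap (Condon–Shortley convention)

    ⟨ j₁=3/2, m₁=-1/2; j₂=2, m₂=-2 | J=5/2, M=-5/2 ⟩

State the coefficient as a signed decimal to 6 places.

+√(4/7) ≈ +0.755929

j₁+j₂−J=1  J+j₁−j₂=2  J−j₁+j₂=3  j₁+j₂+J+1=7
(j₁±m₁, j₂±m₂, J±M) = (1,2,0,4,0,5)
P² = 576/7
sum k=0..0:
  [0] +1/12 = 1/12
S = 1/12
C² = P²·S² = 4/7 ; C = +0.755929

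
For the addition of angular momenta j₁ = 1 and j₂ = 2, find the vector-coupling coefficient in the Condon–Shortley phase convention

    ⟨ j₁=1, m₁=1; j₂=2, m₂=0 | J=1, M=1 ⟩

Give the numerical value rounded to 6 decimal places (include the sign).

j₁+j₂−J=2  J+j₁−j₂=0  J−j₁+j₂=2  j₁+j₂+J+1=5
(j₁±m₁, j₂±m₂, J±M) = (2,0,2,2,2,0)
P² = 8/5
sum k=0..0:
  [0] +1/4 = 1/4
S = 1/4
C² = P²·S² = 1/10 ; C = +0.316228

+0.316228  (= +√(1/10))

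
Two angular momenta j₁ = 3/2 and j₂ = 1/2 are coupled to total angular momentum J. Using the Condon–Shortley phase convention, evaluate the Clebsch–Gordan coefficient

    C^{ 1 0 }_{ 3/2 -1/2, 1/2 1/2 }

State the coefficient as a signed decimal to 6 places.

√[3·1!2!0!/4! · 1!2!1!0!1!1!] = √(1/2)
  +(−1)^1/∏(1,0,1,0,1,0)! = -1  (running -1)
⟨..|..⟩ = √(1/2)·(-1) = -0.707107

−√(1/2) ≈ -0.707107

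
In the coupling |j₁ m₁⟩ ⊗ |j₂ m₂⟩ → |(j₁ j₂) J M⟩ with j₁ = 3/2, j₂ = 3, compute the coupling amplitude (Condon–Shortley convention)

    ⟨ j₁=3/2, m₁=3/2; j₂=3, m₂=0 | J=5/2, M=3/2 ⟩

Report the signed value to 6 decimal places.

+0.507093

triangle: 2!×1!×4!/8! = 48/40320
(j±m)!: 3!×0!×3!×3!×4!×1! = 5184
prefactor² = (2J+1)×Δ×N² = 1296/35
  k=0: +1/(0!×2!×0!×3!×1!×1!) = 1/12
Σ = 1/12  ⇒  CG² = 1296/35×1/12² = 9/35
CG = +√(9/35) = +0.507093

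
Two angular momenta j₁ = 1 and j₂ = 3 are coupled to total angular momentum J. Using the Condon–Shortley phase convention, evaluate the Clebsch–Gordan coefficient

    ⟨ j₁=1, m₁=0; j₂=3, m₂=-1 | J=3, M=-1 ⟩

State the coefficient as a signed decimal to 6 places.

+0.288675

√[7·1!1!5!/8! · 1!1!2!4!2!4!] = √(48)
  +(−1)^0/∏(0,1,1,2,0,3)! = 1/12  (running 1/12)
  +(−1)^1/∏(1,0,0,1,1,4)! = -1/24  (running 1/24)
⟨..|..⟩ = √(48)·(1/24) = +0.288675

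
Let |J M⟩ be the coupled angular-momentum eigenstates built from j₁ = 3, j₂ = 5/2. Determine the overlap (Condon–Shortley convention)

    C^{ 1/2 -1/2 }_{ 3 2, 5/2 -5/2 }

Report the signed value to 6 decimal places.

+0.218218  (= +√(1/21))

j₁+j₂−J=5  J+j₁−j₂=1  J−j₁+j₂=0  j₁+j₂+J+1=7
(j₁±m₁, j₂±m₂, J±M) = (5,1,0,5,0,1)
P² = 4800/7
sum k=0..0:
  [0] +1/120 = 1/120
S = 1/120
C² = P²·S² = 1/21 ; C = +0.218218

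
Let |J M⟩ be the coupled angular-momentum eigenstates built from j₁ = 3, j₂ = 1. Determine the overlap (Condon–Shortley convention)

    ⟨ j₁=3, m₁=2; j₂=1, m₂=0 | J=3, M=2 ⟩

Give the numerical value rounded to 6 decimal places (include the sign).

+0.577350

triangle: 1!·5!·1!/8! = 120/40320
(j±m)!: 5!·1!·1!·1!·5!·1! = 14400
prefactor² = (2J+1)·Δ·N² = 300
  k=0: +1/(0!·1!·1!·1!·4!·0!) = 1/24
  k=1: −1/(1!·0!·0!·0!·5!·1!) = -1/120
Σ = 1/30  ⇒  CG² = 300·1/30² = 1/3
CG = +√(1/3) = +0.577350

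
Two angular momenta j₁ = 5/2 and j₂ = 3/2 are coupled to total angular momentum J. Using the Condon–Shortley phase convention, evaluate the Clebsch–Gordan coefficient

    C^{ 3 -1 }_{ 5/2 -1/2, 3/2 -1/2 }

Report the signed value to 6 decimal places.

+√(1/60) = +0.129099

√[7·1!4!2!/8! · 2!3!1!2!2!4!] = √(48/5)
  +(−1)^0/∏(0,1,3,1,1,1)! = 1/6  (running 1/6)
  +(−1)^1/∏(1,0,2,0,2,2)! = -1/8  (running 1/24)
⟨..|..⟩ = √(48/5)·(1/24) = +0.129099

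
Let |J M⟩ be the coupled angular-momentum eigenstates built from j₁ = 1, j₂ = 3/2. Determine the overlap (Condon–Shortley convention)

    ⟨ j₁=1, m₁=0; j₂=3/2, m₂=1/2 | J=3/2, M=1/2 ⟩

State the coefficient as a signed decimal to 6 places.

j₁+j₂−J=1  J+j₁−j₂=1  J−j₁+j₂=2  j₁+j₂+J+1=5
(j₁±m₁, j₂±m₂, J±M) = (1,1,2,1,2,1)
P² = 4/15
sum k=0..1:
  [0] +1/2 = 1/2
  [1] −1/1 = -1
S = -1/2
C² = P²·S² = 1/15 ; C = -0.258199

-0.258199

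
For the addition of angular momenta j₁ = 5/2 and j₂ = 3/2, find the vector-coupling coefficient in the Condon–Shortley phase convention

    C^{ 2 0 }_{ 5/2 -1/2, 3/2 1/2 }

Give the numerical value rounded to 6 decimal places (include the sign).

−√(1/14) = -0.267261

triangle: 2!×3!×1!/7! = 12/5040
(j±m)!: 2!×3!×2!×1!×2!×2! = 96
prefactor² = (2J+1)×Δ×N² = 8/7
  k=1: −1/(1!×1!×2!×1!×1!×0!) = -1/2
  k=2: +1/(2!×0!×1!×0!×2!×1!) = 1/4
Σ = -1/4  ⇒  CG² = 8/7×(-1/4)² = 1/14
CG = −√(1/14) = -0.267261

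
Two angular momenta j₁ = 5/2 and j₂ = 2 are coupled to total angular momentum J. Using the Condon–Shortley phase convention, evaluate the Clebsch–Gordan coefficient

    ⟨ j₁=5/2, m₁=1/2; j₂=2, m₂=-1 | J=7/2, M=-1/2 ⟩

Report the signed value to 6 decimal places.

+0.557773

j₁+j₂−J=1  J+j₁−j₂=4  J−j₁+j₂=3  j₁+j₂+J+1=9
(j₁±m₁, j₂±m₂, J±M) = (3,2,1,3,3,4)
P² = 1152/35
sum k=0..1:
  [0] +1/8 = 1/8
  [1] −1/36 = -1/36
S = 7/72
C² = P²·S² = 14/45 ; C = +0.557773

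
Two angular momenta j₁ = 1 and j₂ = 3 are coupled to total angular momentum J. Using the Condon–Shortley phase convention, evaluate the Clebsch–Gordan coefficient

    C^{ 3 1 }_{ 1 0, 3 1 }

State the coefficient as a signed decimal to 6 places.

−√(1/12) ≈ -0.288675

j₁+j₂−J=1  J+j₁−j₂=1  J−j₁+j₂=5  j₁+j₂+J+1=8
(j₁±m₁, j₂±m₂, J±M) = (1,1,4,2,4,2)
P² = 48
sum k=0..1:
  [0] +1/24 = 1/24
  [1] −1/12 = -1/12
S = -1/24
C² = P²·S² = 1/12 ; C = -0.288675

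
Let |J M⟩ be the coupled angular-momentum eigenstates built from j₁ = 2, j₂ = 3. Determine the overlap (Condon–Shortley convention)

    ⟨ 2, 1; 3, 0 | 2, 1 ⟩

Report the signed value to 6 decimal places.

−√(2/7) ≈ -0.534522

√[5·3!1!3!/8! · 3!1!3!3!3!1!] = √(81/14)
  +(−1)^0/∏(0,3,1,3,0,0)! = 1/36  (running 1/36)
  +(−1)^1/∏(1,2,0,2,1,1)! = -1/4  (running -2/9)
⟨..|..⟩ = √(81/14)·(-2/9) = -0.534522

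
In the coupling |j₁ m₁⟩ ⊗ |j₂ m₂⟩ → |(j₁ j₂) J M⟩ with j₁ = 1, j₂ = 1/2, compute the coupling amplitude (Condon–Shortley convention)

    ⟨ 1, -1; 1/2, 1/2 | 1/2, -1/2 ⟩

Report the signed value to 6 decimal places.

j₁+j₂−J=1  J+j₁−j₂=1  J−j₁+j₂=0  j₁+j₂+J+1=3
(j₁±m₁, j₂±m₂, J±M) = (0,2,1,0,0,1)
P² = 2/3
sum k=1..1:
  [1] −1/1 = -1
S = -1
C² = P²·S² = 2/3 ; C = -0.816497

-0.816497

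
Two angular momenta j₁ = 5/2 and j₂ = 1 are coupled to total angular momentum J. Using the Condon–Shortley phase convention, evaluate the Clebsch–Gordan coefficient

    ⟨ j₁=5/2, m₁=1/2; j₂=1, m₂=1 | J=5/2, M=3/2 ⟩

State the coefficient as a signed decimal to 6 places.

triangle: 1!×4!×1!/7! = 24/5040
(j±m)!: 3!×2!×2!×0!×4!×1! = 576
prefactor² = (2J+1)×Δ×N² = 576/35
  k=1: −1/(1!×0!×1!×1!×3!×0!) = -1/6
Σ = -1/6  ⇒  CG² = 576/35×(-1/6)² = 16/35
CG = −√(16/35) = -0.676123

−√(16/35) ≈ -0.676123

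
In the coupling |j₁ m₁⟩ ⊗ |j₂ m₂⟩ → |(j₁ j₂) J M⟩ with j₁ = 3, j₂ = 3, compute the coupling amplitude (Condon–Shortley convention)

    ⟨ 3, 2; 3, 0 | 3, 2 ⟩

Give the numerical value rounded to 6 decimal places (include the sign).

-0.408248

√[7·3!3!3!/10! · 5!1!3!3!5!1!] = √(216)
  +(−1)^0/∏(0,3,1,3,2,0)! = 1/72  (running 1/72)
  +(−1)^1/∏(1,2,0,2,3,1)! = -1/24  (running -1/36)
⟨..|..⟩ = √(216)·(-1/36) = -0.408248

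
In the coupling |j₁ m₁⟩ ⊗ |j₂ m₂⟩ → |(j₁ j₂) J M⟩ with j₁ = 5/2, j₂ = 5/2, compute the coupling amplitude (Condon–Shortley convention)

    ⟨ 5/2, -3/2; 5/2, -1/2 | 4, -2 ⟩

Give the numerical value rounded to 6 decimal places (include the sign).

√[9·1!4!4!/10! · 1!4!2!3!2!6!] = √(20736/35)
  +(−1)^0/∏(0,1,4,2,0,2)! = 1/96  (running 1/96)
  +(−1)^1/∏(1,0,3,1,1,3)! = -1/36  (running -5/288)
⟨..|..⟩ = √(20736/35)·(-5/288) = -0.422577

−√(5/28) = -0.422577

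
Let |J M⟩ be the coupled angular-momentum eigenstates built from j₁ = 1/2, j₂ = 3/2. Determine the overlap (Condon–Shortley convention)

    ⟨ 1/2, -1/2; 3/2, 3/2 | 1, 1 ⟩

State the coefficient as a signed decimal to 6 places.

triangle: 1!*0!*2!/4! = 2/24
(j±m)!: 0!*1!*3!*0!*2!*0! = 12
prefactor² = (2J+1)*Δ*N² = 3
  k=1: −1/(1!*0!*0!*2!*0!*0!) = -1/2
Σ = -1/2  ⇒  CG² = 3*(-1/2)² = 3/4
CG = −√(3/4) = -0.866025

−√(3/4) ≈ -0.866025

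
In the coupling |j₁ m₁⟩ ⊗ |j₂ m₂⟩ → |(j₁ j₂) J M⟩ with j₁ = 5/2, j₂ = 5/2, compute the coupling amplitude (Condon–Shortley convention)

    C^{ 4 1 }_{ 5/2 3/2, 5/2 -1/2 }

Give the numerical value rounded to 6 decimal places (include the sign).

√[9·1!4!4!/10! · 4!1!2!3!5!3!] = √(10368/35)
  +(−1)^0/∏(0,1,1,2,3,2)! = 1/24  (running 1/24)
  +(−1)^1/∏(1,0,0,1,4,3)! = -1/144  (running 5/144)
⟨..|..⟩ = √(10368/35)·(5/144) = +0.597614

+√(5/14) ≈ +0.597614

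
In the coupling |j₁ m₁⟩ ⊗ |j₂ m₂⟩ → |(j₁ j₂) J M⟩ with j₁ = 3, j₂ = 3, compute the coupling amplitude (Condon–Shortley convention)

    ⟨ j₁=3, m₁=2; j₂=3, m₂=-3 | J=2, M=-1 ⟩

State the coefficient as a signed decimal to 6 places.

j₁+j₂−J=4  J+j₁−j₂=2  J−j₁+j₂=2  j₁+j₂+J+1=9
(j₁±m₁, j₂±m₂, J±M) = (5,1,0,6,1,3)
P² = 4800/7
sum k=0..0:
  [0] +1/48 = 1/48
S = 1/48
C² = P²·S² = 25/84 ; C = +0.545545

+√(25/84) = +0.545545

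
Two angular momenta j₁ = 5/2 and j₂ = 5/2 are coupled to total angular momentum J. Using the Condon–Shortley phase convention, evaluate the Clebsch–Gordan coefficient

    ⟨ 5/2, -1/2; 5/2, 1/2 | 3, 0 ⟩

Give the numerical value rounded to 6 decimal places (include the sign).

√[7·2!3!3!/9! · 2!3!3!2!3!3!] = √(36/5)
  +(−1)^0/∏(0,2,3,3,0,0)! = 1/72  (running 1/72)
  +(−1)^1/∏(1,1,2,2,1,1)! = -1/4  (running -17/72)
  +(−1)^2/∏(2,0,1,1,2,2)! = 1/8  (running -1/9)
⟨..|..⟩ = √(36/5)·(-1/9) = -0.298142

−√(4/45) = -0.298142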